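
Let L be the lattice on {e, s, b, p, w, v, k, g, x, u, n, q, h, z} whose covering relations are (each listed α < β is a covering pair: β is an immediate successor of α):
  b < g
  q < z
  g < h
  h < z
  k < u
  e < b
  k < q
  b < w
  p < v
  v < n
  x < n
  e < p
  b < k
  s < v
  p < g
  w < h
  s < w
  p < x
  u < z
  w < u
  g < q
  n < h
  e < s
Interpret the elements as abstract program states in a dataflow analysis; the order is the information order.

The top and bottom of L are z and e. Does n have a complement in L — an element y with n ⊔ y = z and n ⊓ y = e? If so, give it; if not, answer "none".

k

Need y with n ∨ y = z and n ∧ y = e.
Checking each element gives: k.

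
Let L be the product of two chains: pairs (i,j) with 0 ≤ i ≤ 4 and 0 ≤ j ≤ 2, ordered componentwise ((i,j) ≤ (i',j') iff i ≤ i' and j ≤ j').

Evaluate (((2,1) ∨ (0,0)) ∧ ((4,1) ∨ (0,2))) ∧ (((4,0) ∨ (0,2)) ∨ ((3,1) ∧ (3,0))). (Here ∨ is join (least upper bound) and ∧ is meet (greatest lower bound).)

(2,1)

(2,1) ∨ (0,0) = (2,1)
(4,1) ∨ (0,2) = (4,2)
(2,1) ∧ (4,2) = (2,1)
(4,0) ∨ (0,2) = (4,2)
(3,1) ∧ (3,0) = (3,0)
(4,2) ∨ (3,0) = (4,2)
(2,1) ∧ (4,2) = (2,1)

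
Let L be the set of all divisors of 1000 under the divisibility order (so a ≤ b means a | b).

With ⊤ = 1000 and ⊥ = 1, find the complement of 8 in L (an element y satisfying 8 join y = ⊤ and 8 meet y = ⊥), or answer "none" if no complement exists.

Need y with 8 ∨ y = 1000 and 8 ∧ y = 1.
Checking each element gives: 125.

125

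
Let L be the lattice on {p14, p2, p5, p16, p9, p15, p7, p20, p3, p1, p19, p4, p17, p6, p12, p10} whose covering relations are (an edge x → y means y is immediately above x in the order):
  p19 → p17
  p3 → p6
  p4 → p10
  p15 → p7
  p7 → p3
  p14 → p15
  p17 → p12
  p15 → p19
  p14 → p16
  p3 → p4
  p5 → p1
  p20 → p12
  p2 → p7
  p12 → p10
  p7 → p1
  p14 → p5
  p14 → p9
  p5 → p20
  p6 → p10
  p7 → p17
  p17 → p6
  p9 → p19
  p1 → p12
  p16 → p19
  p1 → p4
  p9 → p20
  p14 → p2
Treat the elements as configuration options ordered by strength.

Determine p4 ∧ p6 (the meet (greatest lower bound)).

p3

Common lower bounds of {p4, p6}: p14, p15, p2, p3, p7.
The greatest among these is p3.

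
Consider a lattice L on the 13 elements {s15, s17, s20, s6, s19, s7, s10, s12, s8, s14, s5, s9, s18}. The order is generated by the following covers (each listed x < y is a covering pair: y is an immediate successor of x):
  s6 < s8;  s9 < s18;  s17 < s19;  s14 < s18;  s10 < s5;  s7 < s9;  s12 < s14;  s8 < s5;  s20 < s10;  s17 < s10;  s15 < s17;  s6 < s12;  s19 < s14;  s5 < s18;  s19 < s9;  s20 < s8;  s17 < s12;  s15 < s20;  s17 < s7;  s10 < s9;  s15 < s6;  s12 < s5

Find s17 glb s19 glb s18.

Common lower bounds of {s17, s19, s18}: s15, s17.
The greatest among these is s17.

s17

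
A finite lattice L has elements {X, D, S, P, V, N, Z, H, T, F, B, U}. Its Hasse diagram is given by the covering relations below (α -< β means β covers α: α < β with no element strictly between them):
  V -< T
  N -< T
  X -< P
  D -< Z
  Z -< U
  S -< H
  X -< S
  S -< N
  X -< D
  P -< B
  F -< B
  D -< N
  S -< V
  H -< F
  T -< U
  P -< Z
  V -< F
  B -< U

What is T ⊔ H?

U

Common upper bounds of {T, H}: U.
The least among these is U.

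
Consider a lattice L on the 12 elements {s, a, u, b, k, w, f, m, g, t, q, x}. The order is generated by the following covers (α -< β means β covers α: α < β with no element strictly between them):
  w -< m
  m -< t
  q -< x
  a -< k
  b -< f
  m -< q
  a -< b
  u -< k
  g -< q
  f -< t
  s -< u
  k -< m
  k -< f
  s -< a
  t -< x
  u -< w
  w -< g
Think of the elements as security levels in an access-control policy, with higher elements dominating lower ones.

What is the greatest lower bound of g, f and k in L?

u

Common lower bounds of {g, f, k}: s, u.
The greatest among these is u.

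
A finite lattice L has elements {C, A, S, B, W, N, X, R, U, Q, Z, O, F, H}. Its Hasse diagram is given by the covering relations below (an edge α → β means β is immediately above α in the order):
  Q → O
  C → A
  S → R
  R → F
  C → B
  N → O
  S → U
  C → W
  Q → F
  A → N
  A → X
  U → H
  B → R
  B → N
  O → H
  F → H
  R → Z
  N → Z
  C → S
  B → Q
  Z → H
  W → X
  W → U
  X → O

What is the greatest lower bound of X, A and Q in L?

Common lower bounds of {X, A, Q}: C.
The greatest among these is C.

C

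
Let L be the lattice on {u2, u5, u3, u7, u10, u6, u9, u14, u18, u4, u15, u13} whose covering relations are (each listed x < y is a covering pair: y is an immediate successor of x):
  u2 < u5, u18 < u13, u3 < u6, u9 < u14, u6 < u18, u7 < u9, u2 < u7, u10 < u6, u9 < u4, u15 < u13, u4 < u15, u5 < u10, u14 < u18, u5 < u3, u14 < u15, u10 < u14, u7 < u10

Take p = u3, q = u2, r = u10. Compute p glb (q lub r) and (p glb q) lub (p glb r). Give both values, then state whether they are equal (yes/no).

u5; u5; yes

q lub r = u10, so p glb (q lub r) = u3 glb u10 = u5.
p glb q = u2 and p glb r = u5, so (p glb q) lub (p glb r) = u2 lub u5 = u5.
Equal: yes.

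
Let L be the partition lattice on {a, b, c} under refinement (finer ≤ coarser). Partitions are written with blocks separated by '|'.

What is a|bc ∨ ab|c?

The join of a|bc and ab|c merges any blocks that overlap across the partitions, giving abc.

abc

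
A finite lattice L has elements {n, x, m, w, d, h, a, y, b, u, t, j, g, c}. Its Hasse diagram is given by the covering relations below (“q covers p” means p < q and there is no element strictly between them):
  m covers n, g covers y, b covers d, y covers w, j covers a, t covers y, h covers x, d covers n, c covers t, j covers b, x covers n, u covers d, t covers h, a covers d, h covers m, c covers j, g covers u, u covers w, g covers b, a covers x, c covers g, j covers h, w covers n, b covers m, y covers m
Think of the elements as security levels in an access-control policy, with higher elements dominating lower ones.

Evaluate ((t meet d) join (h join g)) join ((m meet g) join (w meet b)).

c

t ∧ d = n
h ∨ g = c
n ∨ c = c
m ∧ g = m
w ∧ b = n
m ∨ n = m
c ∨ m = c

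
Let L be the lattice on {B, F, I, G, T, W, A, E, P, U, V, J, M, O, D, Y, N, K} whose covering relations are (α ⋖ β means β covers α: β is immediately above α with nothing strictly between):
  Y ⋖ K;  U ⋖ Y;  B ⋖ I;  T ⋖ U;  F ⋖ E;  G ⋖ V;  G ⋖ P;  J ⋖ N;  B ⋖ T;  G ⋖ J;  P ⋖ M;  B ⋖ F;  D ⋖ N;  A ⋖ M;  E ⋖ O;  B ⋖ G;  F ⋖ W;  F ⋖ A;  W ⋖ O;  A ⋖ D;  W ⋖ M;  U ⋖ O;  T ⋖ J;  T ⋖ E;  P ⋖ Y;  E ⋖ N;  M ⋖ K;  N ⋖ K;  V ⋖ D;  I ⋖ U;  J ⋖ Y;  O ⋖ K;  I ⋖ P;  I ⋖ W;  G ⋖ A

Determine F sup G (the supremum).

A

Common upper bounds of {F, G}: A, D, K, M, N.
The least among these is A.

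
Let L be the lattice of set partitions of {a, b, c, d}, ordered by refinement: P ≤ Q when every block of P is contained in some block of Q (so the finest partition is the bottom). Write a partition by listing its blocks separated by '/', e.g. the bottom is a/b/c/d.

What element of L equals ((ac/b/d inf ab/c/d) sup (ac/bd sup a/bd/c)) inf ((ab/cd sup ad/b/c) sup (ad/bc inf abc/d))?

ac/bd

ac/b/d ∧ ab/c/d = a/b/c/d
ac/bd ∨ a/bd/c = ac/bd
a/b/c/d ∨ ac/bd = ac/bd
ab/cd ∨ ad/b/c = abcd
ad/bc ∧ abc/d = a/bc/d
abcd ∨ a/bc/d = abcd
ac/bd ∧ abcd = ac/bd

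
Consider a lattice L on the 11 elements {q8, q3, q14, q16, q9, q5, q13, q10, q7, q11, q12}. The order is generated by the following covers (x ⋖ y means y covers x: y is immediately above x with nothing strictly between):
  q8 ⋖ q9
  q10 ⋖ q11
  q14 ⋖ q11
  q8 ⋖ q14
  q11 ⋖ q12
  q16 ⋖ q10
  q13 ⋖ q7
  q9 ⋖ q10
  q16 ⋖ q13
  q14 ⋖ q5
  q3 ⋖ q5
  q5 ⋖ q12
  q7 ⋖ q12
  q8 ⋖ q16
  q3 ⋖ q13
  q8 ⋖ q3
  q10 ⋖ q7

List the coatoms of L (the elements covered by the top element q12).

The coatoms are exactly the elements covered by q12: q11, q5, q7.

q11, q5, q7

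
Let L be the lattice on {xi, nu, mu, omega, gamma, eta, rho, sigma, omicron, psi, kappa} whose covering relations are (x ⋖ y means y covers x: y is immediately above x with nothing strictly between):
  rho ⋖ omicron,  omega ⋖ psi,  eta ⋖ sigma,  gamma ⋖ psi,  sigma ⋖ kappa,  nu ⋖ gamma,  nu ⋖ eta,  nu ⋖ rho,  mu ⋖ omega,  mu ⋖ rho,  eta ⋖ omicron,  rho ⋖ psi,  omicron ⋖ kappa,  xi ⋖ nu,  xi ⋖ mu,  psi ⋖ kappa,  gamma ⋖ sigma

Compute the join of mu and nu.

rho

Common upper bounds of {mu, nu}: kappa, omicron, psi, rho.
The least among these is rho.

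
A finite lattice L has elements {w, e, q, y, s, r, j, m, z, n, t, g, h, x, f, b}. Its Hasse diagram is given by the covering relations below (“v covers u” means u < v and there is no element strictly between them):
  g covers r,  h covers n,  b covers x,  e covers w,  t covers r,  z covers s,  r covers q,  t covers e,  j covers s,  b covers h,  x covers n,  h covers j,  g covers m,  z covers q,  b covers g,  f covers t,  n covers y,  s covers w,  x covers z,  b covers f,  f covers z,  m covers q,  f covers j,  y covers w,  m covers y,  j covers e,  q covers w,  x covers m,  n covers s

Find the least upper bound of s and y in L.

n

Common upper bounds of {s, y}: b, h, n, x.
The least among these is n.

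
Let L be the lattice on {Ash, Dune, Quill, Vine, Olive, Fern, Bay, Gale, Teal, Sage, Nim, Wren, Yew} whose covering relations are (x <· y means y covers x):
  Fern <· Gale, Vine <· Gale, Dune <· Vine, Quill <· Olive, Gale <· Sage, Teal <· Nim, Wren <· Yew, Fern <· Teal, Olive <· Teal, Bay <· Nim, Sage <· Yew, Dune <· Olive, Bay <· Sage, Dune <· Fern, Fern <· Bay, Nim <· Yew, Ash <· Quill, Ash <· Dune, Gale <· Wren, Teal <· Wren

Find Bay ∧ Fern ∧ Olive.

Dune

Common lower bounds of {Bay, Fern, Olive}: Ash, Dune.
The greatest among these is Dune.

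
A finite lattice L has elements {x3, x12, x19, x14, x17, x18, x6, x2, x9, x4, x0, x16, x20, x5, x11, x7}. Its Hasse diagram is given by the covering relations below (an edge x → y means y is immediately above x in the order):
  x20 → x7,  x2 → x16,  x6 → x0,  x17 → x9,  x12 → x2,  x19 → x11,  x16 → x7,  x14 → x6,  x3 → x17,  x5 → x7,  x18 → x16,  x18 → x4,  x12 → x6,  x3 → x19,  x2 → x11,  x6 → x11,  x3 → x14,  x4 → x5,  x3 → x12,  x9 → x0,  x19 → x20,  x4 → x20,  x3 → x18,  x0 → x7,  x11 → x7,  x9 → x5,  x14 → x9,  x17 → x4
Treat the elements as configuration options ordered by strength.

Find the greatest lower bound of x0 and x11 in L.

Common lower bounds of {x0, x11}: x12, x14, x3, x6.
The greatest among these is x6.

x6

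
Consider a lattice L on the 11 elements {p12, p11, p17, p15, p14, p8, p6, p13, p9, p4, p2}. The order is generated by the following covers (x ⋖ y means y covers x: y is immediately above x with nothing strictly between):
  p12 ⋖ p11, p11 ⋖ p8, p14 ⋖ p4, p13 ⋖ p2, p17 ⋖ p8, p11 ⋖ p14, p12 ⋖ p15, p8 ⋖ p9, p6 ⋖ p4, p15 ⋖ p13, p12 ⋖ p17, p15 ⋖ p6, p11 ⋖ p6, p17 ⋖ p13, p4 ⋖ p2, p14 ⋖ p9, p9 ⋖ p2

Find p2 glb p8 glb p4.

p11

Common lower bounds of {p2, p8, p4}: p11, p12.
The greatest among these is p11.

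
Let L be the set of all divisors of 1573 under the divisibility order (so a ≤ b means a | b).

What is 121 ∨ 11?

121

Common upper bounds of {121, 11}: 121, 1573.
The least among these is 121.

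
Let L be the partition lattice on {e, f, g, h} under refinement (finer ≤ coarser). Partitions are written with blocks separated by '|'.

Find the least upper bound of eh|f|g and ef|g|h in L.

efh|g

Common upper bounds of {eh|f|g, ef|g|h}: efgh, efh|g.
The least among these is efh|g.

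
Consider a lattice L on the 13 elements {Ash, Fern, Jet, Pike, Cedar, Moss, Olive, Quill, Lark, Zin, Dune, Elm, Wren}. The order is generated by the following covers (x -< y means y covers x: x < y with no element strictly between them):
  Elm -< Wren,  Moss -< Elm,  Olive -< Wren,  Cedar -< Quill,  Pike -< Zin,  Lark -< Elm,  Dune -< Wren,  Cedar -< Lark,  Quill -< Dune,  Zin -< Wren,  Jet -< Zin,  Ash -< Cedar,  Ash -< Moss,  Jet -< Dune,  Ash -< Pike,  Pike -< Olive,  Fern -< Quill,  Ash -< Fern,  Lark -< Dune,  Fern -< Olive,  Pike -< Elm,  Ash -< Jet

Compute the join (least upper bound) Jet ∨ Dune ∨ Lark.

Common upper bounds of {Jet, Dune, Lark}: Dune, Wren.
The least among these is Dune.

Dune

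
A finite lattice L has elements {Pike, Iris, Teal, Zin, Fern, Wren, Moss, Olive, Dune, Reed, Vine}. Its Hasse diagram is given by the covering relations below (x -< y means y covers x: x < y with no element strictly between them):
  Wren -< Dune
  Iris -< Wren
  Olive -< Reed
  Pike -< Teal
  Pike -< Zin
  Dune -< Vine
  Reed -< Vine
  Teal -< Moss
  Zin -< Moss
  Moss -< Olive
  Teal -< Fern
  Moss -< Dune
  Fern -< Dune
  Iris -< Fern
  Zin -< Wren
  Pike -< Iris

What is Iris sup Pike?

Iris

Common upper bounds of {Iris, Pike}: Dune, Fern, Iris, Vine, Wren.
The least among these is Iris.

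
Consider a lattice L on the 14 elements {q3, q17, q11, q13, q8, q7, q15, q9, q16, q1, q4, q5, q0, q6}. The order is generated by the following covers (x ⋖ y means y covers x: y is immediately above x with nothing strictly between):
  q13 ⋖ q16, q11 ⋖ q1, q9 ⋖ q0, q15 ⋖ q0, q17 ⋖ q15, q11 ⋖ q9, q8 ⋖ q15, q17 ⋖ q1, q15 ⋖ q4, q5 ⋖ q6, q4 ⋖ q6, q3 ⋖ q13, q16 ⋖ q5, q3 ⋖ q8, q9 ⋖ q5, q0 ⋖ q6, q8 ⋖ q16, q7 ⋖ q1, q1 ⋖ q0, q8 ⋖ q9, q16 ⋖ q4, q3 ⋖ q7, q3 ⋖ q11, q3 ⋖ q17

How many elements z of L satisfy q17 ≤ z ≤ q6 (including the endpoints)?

The interval [q17, q6] = {q0, q1, q15, q17, q4, q6}, which has 6 elements.

6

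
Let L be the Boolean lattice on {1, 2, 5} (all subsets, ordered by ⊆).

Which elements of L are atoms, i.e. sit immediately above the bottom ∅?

{1}, {2}, {5}

The atoms are exactly the elements that cover ∅: {1}, {2}, {5}.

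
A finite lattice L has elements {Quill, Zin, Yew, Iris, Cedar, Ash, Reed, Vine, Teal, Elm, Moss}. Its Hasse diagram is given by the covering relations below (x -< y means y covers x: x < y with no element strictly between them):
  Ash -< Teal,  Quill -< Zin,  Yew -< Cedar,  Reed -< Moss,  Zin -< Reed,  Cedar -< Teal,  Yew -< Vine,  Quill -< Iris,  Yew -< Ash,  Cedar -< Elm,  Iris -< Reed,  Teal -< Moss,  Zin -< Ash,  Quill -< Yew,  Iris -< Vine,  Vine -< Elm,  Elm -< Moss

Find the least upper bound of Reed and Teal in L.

Moss

Common upper bounds of {Reed, Teal}: Moss.
The least among these is Moss.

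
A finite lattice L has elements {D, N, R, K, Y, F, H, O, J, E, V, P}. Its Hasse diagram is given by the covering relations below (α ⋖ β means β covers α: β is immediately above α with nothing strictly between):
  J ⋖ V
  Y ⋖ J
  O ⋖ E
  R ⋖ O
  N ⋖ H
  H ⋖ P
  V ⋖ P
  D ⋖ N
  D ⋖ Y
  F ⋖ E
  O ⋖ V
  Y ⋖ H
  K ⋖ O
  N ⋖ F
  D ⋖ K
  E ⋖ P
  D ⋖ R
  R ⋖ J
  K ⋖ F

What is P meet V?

V

Common lower bounds of {P, V}: D, J, K, O, R, V, Y.
The greatest among these is V.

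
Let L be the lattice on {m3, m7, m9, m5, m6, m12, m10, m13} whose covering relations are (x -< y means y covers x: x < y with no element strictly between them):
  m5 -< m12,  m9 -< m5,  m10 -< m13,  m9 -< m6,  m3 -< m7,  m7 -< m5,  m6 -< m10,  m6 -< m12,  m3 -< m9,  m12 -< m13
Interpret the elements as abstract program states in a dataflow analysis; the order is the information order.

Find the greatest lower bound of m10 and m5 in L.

m9

Common lower bounds of {m10, m5}: m3, m9.
The greatest among these is m9.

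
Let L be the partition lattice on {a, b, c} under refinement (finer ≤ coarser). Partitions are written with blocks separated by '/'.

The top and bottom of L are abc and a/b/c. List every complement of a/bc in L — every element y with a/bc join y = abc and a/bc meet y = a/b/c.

ab/c, ac/b

Need y with a/bc ∨ y = abc and a/bc ∧ y = a/b/c.
Checking each element gives: ab/c, ac/b.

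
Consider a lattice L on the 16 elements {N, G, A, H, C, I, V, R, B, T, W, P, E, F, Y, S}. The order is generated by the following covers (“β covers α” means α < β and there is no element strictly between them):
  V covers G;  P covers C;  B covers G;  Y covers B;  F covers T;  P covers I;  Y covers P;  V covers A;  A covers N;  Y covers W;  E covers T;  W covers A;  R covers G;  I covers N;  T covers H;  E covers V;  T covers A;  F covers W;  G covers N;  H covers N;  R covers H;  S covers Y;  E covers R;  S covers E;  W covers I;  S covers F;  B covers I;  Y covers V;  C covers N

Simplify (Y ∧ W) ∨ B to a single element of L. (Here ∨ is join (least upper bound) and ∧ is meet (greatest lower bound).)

Y

Y ∧ W = W
W ∨ B = Y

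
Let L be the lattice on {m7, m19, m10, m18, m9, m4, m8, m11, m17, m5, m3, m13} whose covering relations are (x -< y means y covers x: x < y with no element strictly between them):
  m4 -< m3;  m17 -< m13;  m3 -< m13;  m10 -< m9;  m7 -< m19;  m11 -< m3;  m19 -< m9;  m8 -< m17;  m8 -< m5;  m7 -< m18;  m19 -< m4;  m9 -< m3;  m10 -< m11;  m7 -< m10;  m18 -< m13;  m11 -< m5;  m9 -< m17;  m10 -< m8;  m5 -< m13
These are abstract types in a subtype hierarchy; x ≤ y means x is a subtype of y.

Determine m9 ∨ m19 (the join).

m9

Common upper bounds of {m9, m19}: m13, m17, m3, m9.
The least among these is m9.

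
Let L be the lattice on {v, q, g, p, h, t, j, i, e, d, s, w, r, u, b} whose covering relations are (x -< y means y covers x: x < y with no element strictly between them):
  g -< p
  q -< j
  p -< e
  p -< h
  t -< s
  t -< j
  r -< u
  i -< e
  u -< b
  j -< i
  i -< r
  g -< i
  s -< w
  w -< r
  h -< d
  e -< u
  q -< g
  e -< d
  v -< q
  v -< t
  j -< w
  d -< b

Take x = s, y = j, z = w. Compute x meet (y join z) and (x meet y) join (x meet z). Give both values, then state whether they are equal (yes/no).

s; s; yes

y join z = w, so x meet (y join z) = s meet w = s.
x meet y = t and x meet z = s, so (x meet y) join (x meet z) = t join s = s.
Equal: yes.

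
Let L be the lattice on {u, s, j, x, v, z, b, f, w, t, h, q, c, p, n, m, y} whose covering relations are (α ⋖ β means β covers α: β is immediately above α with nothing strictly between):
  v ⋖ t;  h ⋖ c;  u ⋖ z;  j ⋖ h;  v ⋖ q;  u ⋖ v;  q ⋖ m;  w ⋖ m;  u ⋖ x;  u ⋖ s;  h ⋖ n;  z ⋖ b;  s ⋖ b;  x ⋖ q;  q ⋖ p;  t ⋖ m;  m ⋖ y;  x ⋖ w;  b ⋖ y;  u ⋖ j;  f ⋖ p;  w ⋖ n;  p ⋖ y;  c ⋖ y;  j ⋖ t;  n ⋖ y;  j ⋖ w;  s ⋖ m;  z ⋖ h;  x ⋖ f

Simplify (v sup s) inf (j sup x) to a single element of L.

v ∨ s = m
j ∨ x = w
m ∧ w = w

w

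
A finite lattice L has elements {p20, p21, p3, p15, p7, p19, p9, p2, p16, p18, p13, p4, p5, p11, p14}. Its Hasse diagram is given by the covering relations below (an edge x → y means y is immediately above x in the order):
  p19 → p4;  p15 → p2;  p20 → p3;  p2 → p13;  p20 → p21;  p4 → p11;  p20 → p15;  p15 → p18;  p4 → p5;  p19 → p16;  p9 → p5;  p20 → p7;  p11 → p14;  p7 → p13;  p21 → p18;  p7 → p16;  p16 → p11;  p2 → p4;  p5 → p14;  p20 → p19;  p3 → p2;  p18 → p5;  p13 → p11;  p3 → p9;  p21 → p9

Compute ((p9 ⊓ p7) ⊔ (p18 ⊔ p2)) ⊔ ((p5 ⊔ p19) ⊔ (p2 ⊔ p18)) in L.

p5

p9 ∧ p7 = p20
p18 ∨ p2 = p5
p20 ∨ p5 = p5
p5 ∨ p19 = p5
p2 ∨ p18 = p5
p5 ∨ p5 = p5
p5 ∨ p5 = p5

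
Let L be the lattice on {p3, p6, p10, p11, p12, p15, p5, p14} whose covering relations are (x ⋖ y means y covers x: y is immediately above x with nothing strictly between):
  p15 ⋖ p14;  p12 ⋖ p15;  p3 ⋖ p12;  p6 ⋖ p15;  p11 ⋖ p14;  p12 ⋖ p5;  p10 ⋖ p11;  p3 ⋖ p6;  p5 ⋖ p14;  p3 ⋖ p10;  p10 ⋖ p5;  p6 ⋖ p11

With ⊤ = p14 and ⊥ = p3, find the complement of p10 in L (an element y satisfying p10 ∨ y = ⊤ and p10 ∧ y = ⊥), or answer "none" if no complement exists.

Need y with p10 ∨ y = p14 and p10 ∧ y = p3.
Checking each element gives: p15.

p15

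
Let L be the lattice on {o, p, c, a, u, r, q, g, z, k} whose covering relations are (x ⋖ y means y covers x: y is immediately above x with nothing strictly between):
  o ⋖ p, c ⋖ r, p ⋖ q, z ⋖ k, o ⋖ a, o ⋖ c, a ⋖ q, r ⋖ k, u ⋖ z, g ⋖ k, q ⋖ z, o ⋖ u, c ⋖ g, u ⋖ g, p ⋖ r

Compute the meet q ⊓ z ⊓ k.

q

Common lower bounds of {q, z, k}: a, o, p, q.
The greatest among these is q.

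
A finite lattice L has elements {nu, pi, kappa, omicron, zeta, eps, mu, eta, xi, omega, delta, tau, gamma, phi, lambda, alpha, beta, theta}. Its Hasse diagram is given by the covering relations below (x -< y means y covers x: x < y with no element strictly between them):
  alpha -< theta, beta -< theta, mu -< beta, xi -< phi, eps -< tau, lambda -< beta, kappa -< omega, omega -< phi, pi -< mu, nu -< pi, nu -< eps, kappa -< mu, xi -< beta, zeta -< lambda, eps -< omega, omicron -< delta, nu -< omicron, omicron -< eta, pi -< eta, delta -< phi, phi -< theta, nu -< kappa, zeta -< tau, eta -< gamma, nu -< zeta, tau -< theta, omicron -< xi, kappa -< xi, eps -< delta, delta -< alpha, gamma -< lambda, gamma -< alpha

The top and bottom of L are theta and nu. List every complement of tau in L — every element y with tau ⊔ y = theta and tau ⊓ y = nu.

Need y with tau ∨ y = theta and tau ∧ y = nu.
Checking each element gives: eta, gamma, kappa, mu, omicron, pi, xi.

eta, gamma, kappa, mu, omicron, pi, xi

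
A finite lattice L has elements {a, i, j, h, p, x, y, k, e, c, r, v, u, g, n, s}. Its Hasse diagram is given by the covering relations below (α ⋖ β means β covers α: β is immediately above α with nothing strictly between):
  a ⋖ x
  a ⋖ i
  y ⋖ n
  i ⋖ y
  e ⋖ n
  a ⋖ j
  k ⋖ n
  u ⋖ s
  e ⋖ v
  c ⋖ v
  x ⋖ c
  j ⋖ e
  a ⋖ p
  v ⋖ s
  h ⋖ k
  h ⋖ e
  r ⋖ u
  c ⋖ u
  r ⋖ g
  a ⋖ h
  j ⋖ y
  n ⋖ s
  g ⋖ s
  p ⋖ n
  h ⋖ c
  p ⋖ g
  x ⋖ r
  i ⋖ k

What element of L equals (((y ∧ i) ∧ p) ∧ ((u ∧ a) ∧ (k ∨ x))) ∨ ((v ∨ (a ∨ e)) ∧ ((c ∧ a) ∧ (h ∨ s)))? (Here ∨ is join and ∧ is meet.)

a

y ∧ i = i
i ∧ p = a
u ∧ a = a
k ∨ x = s
a ∧ s = a
a ∧ a = a
a ∨ e = e
v ∨ e = v
c ∧ a = a
h ∨ s = s
a ∧ s = a
v ∧ a = a
a ∨ a = a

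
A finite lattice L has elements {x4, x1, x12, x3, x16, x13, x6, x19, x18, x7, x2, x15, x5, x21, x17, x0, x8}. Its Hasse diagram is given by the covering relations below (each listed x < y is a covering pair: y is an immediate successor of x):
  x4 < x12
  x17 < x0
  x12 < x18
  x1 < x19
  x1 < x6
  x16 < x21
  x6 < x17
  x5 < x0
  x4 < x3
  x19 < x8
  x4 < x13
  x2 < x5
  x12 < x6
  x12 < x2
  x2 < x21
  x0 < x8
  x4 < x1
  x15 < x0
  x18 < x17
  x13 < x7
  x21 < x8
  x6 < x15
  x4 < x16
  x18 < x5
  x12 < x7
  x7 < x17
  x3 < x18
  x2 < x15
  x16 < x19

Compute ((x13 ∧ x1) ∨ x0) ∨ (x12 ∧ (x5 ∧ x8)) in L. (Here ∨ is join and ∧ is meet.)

x13 ∧ x1 = x4
x4 ∨ x0 = x0
x5 ∧ x8 = x5
x12 ∧ x5 = x12
x0 ∨ x12 = x0

x0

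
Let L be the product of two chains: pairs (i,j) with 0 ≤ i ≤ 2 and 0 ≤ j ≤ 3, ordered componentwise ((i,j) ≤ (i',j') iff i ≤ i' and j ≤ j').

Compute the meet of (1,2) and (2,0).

Common lower bounds of {(1,2), (2,0)}: (0,0), (1,0).
The greatest among these is (1,0).

(1,0)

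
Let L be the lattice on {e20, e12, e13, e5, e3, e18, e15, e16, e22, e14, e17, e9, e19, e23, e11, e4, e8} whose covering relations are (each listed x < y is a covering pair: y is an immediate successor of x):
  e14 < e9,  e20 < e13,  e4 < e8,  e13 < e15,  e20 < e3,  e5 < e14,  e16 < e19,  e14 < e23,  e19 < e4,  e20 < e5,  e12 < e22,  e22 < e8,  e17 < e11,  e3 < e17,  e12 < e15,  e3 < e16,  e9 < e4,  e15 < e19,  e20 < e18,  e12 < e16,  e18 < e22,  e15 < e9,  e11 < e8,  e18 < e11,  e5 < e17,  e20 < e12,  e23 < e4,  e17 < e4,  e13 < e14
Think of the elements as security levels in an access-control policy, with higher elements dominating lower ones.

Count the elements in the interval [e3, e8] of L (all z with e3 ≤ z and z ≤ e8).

The interval [e3, e8] = {e11, e16, e17, e19, e3, e4, e8}, which has 7 elements.

7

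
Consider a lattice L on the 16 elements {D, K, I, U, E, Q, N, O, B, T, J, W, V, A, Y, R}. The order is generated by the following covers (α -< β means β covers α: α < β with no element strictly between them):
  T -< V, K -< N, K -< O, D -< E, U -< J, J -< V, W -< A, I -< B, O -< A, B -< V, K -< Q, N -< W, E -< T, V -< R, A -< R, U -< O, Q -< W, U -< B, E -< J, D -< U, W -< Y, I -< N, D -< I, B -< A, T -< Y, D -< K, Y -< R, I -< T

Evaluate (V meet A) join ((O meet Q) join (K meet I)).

A

V ∧ A = B
O ∧ Q = K
K ∧ I = D
K ∨ D = K
B ∨ K = A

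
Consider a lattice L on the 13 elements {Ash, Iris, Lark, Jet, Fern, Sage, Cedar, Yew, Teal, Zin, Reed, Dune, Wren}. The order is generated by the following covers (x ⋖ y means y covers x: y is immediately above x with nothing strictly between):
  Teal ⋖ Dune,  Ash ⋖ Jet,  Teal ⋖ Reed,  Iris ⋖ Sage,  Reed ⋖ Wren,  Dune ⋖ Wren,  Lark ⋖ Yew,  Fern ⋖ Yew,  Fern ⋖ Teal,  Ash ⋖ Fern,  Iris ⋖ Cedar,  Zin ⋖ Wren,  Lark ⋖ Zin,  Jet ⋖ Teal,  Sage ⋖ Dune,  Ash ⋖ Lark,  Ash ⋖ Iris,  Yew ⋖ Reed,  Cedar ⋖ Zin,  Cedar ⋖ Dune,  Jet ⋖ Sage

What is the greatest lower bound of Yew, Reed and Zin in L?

Common lower bounds of {Yew, Reed, Zin}: Ash, Lark.
The greatest among these is Lark.

Lark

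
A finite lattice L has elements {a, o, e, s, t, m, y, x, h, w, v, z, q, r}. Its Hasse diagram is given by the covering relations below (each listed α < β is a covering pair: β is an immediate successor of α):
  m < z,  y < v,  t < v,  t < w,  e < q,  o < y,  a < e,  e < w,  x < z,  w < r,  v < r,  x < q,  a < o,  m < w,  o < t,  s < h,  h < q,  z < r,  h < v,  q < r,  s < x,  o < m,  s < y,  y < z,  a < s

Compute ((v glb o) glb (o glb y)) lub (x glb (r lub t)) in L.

z

v ∧ o = o
o ∧ y = o
o ∧ o = o
r ∨ t = r
x ∧ r = x
o ∨ x = z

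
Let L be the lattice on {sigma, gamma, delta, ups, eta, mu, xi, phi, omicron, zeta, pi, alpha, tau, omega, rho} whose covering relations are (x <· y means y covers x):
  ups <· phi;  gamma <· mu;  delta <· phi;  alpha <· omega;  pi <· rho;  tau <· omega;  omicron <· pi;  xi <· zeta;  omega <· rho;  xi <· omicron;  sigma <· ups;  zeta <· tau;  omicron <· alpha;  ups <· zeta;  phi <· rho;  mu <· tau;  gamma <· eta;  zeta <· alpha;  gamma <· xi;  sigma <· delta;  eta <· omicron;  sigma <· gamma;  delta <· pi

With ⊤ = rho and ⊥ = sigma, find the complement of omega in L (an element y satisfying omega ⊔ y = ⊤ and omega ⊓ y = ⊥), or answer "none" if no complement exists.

delta

Need y with omega ∨ y = rho and omega ∧ y = sigma.
Checking each element gives: delta.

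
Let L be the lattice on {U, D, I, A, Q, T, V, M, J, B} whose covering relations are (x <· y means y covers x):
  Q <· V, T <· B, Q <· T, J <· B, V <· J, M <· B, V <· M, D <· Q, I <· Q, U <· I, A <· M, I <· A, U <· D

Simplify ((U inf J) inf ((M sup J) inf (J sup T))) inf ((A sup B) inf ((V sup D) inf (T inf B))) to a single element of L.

U ∧ J = U
M ∨ J = B
J ∨ T = B
B ∧ B = B
U ∧ B = U
A ∨ B = B
V ∨ D = V
T ∧ B = T
V ∧ T = Q
B ∧ Q = Q
U ∧ Q = U

U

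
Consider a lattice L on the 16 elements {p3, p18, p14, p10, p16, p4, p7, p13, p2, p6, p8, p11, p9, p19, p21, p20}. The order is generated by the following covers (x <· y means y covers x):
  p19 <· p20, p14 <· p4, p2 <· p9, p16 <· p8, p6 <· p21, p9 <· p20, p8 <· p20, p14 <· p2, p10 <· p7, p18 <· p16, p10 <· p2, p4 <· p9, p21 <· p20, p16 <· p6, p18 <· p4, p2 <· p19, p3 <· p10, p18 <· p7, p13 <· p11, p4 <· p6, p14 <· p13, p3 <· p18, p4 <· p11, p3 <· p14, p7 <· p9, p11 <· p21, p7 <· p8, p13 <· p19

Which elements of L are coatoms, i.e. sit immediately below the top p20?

The coatoms are exactly the elements covered by p20: p19, p21, p8, p9.

p19, p21, p8, p9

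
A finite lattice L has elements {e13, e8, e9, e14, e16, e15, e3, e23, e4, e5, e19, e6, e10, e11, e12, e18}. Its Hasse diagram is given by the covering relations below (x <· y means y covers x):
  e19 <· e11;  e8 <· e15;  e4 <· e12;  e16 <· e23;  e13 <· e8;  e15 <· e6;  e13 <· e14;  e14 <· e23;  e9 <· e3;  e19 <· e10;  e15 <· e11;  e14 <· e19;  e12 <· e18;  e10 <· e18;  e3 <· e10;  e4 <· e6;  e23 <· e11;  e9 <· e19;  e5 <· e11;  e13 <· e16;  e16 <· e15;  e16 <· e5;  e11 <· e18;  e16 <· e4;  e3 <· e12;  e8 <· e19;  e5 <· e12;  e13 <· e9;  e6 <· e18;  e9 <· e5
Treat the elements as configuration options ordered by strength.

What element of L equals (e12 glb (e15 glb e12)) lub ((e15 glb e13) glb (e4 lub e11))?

e16

e15 ∧ e12 = e16
e12 ∧ e16 = e16
e15 ∧ e13 = e13
e4 ∨ e11 = e18
e13 ∧ e18 = e13
e16 ∨ e13 = e16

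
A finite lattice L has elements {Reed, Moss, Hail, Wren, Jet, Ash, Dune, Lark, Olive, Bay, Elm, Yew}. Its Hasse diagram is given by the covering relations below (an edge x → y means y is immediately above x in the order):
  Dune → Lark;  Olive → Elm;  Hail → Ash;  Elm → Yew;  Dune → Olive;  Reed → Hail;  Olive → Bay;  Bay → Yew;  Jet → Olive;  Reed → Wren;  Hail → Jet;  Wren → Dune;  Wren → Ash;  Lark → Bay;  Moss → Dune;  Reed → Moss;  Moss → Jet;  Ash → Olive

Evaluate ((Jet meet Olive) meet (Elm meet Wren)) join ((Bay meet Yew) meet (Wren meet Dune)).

Wren

Jet ∧ Olive = Jet
Elm ∧ Wren = Wren
Jet ∧ Wren = Reed
Bay ∧ Yew = Bay
Wren ∧ Dune = Wren
Bay ∧ Wren = Wren
Reed ∨ Wren = Wren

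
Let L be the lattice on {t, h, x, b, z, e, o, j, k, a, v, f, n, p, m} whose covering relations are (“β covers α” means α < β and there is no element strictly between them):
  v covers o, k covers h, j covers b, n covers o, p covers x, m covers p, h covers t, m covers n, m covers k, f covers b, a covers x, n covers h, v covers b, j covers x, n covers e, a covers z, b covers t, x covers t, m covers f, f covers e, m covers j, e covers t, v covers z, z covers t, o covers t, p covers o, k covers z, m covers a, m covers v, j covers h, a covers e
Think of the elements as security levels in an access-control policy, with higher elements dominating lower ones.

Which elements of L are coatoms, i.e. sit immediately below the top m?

a, f, j, k, n, p, v

The coatoms are exactly the elements covered by m: a, f, j, k, n, p, v.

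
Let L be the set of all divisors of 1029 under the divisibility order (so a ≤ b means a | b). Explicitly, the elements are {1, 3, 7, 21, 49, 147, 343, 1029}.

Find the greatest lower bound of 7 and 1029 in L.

7

In the divisibility order, the meet is the greatest common divisor: gcd(7, 1029) = 7.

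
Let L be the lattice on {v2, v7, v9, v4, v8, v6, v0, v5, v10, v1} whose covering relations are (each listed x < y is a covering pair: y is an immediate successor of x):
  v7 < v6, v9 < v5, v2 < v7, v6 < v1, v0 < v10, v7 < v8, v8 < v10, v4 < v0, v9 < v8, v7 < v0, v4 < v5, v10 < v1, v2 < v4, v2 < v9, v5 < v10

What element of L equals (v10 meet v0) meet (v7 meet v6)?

v7

v10 ∧ v0 = v0
v7 ∧ v6 = v7
v0 ∧ v7 = v7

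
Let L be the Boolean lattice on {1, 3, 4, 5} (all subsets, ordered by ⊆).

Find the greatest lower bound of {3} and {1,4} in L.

∅

Under ⊆, meet is intersection: {3} ∩ {1,4} = ∅.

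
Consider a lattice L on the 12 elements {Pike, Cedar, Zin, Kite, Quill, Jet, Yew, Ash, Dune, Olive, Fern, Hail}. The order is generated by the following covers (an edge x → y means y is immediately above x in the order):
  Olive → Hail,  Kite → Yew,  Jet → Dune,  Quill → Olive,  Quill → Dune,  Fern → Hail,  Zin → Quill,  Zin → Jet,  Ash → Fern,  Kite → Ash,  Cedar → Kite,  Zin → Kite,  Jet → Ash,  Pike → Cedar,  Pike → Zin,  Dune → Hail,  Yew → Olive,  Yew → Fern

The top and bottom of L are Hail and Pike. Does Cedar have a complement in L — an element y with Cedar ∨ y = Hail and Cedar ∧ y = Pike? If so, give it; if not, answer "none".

Dune

Need y with Cedar ∨ y = Hail and Cedar ∧ y = Pike.
Checking each element gives: Dune.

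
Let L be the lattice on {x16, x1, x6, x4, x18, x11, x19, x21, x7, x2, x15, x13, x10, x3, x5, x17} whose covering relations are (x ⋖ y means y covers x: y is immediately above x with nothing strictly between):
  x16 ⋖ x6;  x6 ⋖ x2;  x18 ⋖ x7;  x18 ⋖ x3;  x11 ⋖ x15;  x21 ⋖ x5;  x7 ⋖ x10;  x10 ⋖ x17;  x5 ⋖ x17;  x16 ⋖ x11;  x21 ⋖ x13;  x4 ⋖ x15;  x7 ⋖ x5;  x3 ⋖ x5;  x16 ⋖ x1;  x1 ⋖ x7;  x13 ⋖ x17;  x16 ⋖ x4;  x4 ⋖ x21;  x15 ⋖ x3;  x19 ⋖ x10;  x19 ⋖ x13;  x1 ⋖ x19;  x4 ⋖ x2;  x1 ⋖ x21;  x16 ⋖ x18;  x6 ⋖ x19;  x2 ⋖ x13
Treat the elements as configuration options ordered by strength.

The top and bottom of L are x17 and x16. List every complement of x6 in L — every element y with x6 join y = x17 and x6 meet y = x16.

x11, x15, x3, x5

Need y with x6 ∨ y = x17 and x6 ∧ y = x16.
Checking each element gives: x11, x15, x3, x5.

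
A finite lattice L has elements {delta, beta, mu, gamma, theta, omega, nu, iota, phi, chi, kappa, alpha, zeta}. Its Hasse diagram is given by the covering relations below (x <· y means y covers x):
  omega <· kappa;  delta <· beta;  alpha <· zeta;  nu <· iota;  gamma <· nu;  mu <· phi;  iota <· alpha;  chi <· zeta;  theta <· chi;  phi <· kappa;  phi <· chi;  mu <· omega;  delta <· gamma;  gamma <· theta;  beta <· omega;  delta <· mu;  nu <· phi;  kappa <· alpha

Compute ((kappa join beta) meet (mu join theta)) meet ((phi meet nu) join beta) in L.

kappa ∨ beta = kappa
mu ∨ theta = chi
kappa ∧ chi = phi
phi ∧ nu = nu
nu ∨ beta = kappa
phi ∧ kappa = phi

phi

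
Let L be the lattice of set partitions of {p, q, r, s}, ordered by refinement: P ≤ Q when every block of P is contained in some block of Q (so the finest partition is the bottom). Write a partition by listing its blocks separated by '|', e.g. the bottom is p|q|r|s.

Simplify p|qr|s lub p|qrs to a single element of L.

p|qr|s ∨ p|qrs = p|qrs

p|qrs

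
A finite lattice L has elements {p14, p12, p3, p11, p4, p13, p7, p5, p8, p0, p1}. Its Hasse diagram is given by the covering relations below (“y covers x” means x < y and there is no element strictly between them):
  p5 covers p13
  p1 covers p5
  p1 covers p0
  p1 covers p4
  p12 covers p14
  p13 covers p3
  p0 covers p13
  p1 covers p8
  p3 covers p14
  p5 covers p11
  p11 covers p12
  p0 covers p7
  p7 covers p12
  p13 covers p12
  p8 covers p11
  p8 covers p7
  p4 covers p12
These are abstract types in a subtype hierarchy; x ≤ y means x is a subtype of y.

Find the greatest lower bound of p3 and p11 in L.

Common lower bounds of {p3, p11}: p14.
The greatest among these is p14.

p14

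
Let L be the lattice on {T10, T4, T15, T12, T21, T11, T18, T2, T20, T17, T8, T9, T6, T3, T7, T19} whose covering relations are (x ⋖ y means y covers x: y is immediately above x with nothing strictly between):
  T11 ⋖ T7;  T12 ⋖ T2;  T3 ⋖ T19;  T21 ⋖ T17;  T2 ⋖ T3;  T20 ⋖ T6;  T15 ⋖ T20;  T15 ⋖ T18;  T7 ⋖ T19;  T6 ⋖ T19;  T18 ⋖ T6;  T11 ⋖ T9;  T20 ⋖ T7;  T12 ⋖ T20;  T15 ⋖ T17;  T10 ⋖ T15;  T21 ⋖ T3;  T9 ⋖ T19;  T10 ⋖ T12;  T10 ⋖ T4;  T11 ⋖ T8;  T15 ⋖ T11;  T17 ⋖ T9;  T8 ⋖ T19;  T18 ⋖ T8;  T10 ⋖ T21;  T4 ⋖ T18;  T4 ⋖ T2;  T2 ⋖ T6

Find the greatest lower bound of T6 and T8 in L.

T18

Common lower bounds of {T6, T8}: T10, T15, T18, T4.
The greatest among these is T18.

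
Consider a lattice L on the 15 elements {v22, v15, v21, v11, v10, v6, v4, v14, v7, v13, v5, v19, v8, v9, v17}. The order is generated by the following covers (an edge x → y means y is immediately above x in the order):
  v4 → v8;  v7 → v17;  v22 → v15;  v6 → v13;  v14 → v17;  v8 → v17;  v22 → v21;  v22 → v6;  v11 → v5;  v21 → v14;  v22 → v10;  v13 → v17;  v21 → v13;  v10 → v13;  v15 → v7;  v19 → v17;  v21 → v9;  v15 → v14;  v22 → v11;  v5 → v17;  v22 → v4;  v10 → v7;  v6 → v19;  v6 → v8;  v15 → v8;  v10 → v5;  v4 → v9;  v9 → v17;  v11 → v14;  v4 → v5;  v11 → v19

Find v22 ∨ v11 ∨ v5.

v5

Common upper bounds of {v22, v11, v5}: v17, v5.
The least among these is v5.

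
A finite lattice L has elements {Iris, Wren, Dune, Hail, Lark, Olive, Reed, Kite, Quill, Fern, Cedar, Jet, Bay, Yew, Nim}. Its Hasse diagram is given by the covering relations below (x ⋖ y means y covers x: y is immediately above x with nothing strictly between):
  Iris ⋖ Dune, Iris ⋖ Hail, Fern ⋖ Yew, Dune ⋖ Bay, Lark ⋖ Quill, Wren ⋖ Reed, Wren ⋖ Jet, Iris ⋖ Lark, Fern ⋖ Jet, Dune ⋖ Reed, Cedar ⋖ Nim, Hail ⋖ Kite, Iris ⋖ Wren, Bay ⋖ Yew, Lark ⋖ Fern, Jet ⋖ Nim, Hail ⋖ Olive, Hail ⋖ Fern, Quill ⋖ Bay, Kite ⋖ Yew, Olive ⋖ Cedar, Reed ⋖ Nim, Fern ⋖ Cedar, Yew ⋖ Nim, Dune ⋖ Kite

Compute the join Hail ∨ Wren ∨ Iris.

Common upper bounds of {Hail, Wren, Iris}: Jet, Nim.
The least among these is Jet.

Jet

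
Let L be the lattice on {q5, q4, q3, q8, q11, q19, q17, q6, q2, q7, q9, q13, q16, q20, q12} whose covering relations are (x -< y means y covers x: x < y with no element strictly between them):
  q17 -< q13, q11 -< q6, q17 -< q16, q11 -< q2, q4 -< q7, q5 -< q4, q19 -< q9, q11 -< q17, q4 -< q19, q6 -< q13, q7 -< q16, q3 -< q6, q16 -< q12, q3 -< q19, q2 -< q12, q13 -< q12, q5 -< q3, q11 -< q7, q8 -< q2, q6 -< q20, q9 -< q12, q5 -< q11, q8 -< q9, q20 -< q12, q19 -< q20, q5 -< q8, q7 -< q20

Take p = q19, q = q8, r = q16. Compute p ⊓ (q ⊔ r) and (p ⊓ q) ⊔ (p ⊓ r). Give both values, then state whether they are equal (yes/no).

q ⊔ r = q12, so p ⊓ (q ⊔ r) = q19 ⊓ q12 = q19.
p ⊓ q = q5 and p ⊓ r = q4, so (p ⊓ q) ⊔ (p ⊓ r) = q5 ⊔ q4 = q4.
Equal: no.

q19; q4; no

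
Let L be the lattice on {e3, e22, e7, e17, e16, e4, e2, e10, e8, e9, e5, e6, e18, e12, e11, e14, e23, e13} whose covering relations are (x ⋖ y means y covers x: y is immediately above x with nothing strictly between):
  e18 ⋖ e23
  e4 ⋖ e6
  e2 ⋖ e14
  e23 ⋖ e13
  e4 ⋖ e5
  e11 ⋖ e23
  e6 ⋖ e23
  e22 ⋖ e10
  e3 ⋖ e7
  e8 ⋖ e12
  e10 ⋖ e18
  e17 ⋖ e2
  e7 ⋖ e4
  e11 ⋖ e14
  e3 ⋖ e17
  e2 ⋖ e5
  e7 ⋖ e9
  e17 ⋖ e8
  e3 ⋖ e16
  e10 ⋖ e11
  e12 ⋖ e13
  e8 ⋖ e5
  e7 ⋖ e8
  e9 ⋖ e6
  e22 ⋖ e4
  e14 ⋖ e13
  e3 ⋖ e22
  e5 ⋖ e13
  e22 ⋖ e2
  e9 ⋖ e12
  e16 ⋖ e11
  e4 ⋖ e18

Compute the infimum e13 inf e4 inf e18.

Common lower bounds of {e13, e4, e18}: e22, e3, e4, e7.
The greatest among these is e4.

e4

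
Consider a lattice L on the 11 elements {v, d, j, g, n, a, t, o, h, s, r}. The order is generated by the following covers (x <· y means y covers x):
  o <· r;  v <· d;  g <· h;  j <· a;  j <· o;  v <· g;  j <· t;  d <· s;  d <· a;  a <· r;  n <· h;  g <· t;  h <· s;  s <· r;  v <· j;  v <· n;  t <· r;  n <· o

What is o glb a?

j

Common lower bounds of {o, a}: j, v.
The greatest among these is j.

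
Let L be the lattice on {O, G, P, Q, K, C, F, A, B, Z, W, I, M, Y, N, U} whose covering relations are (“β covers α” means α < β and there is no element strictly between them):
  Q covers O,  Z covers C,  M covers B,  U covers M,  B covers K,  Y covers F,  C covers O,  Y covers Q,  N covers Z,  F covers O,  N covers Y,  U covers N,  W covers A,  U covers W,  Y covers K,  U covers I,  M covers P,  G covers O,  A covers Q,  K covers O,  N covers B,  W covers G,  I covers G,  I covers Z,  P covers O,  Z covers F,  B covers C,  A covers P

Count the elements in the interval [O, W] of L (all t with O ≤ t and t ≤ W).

The interval [O, W] = {A, G, O, P, Q, W}, which has 6 elements.

6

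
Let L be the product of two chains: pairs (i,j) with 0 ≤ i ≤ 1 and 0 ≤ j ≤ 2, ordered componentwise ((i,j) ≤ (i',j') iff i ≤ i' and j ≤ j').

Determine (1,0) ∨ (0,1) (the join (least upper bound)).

(1,1)

In a product of chains, the join is componentwise max, giving (1,1).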